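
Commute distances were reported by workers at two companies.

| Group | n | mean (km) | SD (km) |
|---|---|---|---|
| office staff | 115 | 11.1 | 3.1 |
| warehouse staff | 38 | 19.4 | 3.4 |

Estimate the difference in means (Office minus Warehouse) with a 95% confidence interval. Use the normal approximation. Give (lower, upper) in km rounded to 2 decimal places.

(-9.52, -7.08)

SE₁ = s₁/√n₁ = 3.1/√115 = 0.2891; SE₂ = 3.4/√38 = 0.5516.
Independent samples, unequal variances: SE_diff = √(SE₁² + SE₂²) = √(0.08357881 + 0.30426256) = 0.6228.
z* = 1.960, so margin of error = 1.960 × 0.6228 = 1.2207.
Difference in means = 11.1 − 19.4 = -8.3000.
-8.3000 ± 1.2207 → (-9.52, -7.08).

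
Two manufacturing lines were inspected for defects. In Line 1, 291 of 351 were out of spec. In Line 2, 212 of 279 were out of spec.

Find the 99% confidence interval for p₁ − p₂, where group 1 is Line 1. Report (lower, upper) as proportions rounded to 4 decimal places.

p̂₁ = 291/351 = 0.8291 and p̂₂ = 212/279 = 0.7599.
SE₁ = √(p̂₁(1−p̂₁)/n₁) = √(0.8291·0.1709/351) = 0.02009; SE₂ = √(0.7599·0.2401/279) = 0.02557.
Independent samples: SE of the difference = √(SE₁² + SE₂²) = √(0.0004036081 + 0.0006538249) = 0.03252.
z* for 99% confidence is 2.576, so the margin of error is 2.576 × 0.03252 = 0.08377.
Point estimate p̂₁ − p̂₂ = 0.8291 − 0.7599 = 0.0692.
0.0692 ± 0.08377 → (-0.0146, 0.1530).

(-0.0146, 0.1530)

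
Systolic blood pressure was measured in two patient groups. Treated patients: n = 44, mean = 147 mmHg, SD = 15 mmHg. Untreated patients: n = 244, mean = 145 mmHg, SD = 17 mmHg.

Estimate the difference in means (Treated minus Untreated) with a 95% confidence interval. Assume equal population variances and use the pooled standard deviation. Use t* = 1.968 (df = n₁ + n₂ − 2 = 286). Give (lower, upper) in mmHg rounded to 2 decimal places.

Pooled variance s_p² = [43·15² + 243·17²] / (44+244−2) = 279.3776, so s_p = 16.7146.
SE_diff = s_p·√(1/n₁ + 1/n₂) = 16.7146·√(1/44 + 1/244) = 2.7376.
t* = 1.968; margin = 1.968 × 2.7376 = 5.3876.
Difference = 147 − 145 = 2.0000.
2.0000 ± 5.3876 → (-3.39, 7.39).

(-3.39, 7.39)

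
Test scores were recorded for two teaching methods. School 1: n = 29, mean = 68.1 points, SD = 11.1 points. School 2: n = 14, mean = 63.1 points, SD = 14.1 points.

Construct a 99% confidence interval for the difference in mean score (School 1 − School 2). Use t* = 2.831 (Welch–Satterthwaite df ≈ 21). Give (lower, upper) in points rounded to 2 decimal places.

(-7.16, 17.16)

Standard errors of each mean: 11.1/√29 = 2.0612 and 14.1/√14 = 3.7684.
SE(x̄₁ − x̄₂) = √(2.0612² + 3.7684²) = 4.2953 for independent samples with unequal variances.
With t* = 2.831, the margin is 2.831 × 4.2953 = 12.1600.
x̄₁ − x̄₂ = 68.1 − 63.1 = 5.0000; the interval is 5.0000 ± 12.1600 = (-7.16, 17.16).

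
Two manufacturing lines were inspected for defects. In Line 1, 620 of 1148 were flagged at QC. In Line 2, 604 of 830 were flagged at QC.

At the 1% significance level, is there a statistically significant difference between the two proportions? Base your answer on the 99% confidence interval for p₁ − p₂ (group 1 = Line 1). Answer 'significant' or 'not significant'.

First, p̂₁ = 620/1148 = 0.5401; p̂₂ = 604/830 = 0.7277.
The two standard errors are √(0.5401×0.4599/1148) = 0.01471 and √(0.7277×0.2723/830) = 0.01545.
Because the samples are independent, SE_diff = √(0.01471² + 0.01545²) = 0.02133.
Using z* = 2.576 for 99%, ME = 2.576 × 0.02133 = 0.05495.
p̂₁ − p̂₂ = -0.1876; interval -0.1876 ± 0.05495 gives (-0.24255, -0.13265).
The interval (-0.24255, -0.13265) does not contain 0, so the difference is significant.

significant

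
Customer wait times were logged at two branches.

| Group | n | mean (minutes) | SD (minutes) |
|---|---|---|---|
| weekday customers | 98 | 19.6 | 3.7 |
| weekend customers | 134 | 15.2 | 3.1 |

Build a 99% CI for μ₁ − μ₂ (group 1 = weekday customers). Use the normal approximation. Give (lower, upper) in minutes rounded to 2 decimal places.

SE₁ = s₁/√n₁ = 3.7/√98 = 0.3738; SE₂ = 3.1/√134 = 0.2678.
Independent samples, unequal variances: SE_diff = √(SE₁² + SE₂²) = √(0.13972644 + 0.07171684) = 0.4598.
z* = 2.576, so margin of error = 2.576 × 0.4598 = 1.1844.
Difference in means = 19.6 − 15.2 = 4.4000.
4.4000 ± 1.1844 → (3.22, 5.58).

(3.22, 5.58)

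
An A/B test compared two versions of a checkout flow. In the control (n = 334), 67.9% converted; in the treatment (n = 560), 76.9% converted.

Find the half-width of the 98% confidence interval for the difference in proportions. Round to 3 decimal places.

0.072

The two standard errors are √(0.6790×0.3210/334) = 0.02555 and √(0.7690×0.2310/560) = 0.01781.
Because the samples are independent, SE_diff = √(0.02555² + 0.01781²) = 0.03114.
Using z* = 2.326 for 98%, ME = 2.326 × 0.03114 = 0.07243.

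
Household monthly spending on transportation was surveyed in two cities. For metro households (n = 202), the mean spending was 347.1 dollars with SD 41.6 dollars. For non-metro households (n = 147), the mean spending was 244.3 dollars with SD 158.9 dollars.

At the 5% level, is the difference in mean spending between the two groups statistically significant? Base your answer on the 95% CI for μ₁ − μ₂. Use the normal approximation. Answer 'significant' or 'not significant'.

Per-group SEs: s₁/√n₁ = 41.6/√202 = 2.9270, s₂/√n₂ = 158.9/√147 = 13.1059.
Unpooled SE of the difference: √(8.567329 + 171.76461481) = 13.4288.
Margin of error = z* · SE = 1.960 × 13.4288 = 26.3204.
x̄₁ − x̄₂ = 347.1 − 244.3 = 102.8000.
CI: 102.8000 ± 26.3204 = (76.4796, 129.1204).
The interval (76.4796, 129.1204) does not contain 0, so the difference is significant.

significant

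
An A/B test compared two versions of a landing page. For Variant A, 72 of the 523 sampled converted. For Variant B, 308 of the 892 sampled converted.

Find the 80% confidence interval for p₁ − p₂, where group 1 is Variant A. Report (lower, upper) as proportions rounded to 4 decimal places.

p̂₁ = 72/523 = 0.1377 and p̂₂ = 308/892 = 0.3453.
SE₁ = √(p̂₁(1−p̂₁)/n₁) = √(0.1377·0.8623/523) = 0.01507; SE₂ = √(0.3453·0.6547/892) = 0.01592.
Independent samples: SE of the difference = √(SE₁² + SE₂²) = √(0.0002271049 + 0.0002534464) = 0.02192.
z* for 80% confidence is 1.282, so the margin of error is 1.282 × 0.02192 = 0.02810.
Point estimate p̂₁ − p̂₂ = 0.1377 − 0.3453 = -0.2076.
-0.2076 ± 0.02810 → (-0.2357, -0.1795).

(-0.2357, -0.1795)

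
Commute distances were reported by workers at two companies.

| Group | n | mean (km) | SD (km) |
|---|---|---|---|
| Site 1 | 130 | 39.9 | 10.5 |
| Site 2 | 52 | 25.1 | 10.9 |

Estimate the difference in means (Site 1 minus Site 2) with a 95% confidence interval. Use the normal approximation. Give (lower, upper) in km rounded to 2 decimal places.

(11.33, 18.27)

SE₁ = s₁/√n₁ = 10.5/√130 = 0.9209; SE₂ = 10.9/√52 = 1.5116.
Independent samples, unequal variances: SE_diff = √(SE₁² + SE₂²) = √(0.84805681 + 2.28493456) = 1.7700.
z* = 1.960, so margin of error = 1.960 × 1.7700 = 3.4692.
Difference in means = 39.9 − 25.1 = 14.8000.
14.8000 ± 3.4692 → (11.33, 18.27).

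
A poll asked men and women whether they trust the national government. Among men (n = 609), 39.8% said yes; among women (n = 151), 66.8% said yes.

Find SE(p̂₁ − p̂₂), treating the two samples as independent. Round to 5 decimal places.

0.04315

The two standard errors are √(0.3980×0.6020/609) = 0.01983 and √(0.6680×0.3320/151) = 0.03832.
Because the samples are independent, SE_diff = √(0.01983² + 0.03832²) = 0.04315.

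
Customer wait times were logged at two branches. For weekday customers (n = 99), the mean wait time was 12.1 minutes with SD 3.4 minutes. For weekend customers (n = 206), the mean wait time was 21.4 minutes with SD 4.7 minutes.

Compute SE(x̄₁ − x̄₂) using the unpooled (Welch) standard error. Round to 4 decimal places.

Standard errors of each mean: 3.4/√99 = 0.3417 and 4.7/√206 = 0.3275.
SE(x̄₁ − x̄₂) = √(0.3417² + 0.3275²) = 0.4733 for independent samples with unequal variances.

0.4733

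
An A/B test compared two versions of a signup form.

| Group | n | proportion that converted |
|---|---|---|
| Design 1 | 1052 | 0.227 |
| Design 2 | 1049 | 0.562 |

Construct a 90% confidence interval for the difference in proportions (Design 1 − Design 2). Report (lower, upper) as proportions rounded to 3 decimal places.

Each SE is √(p̂(1−p̂)/n): √(0.2270·0.7730/1052) = 0.01292 and √(0.5620·0.4380/1049) = 0.01532.
SE(p̂₁ − p̂₂) = √(SE₁² + SE₂²) = √(0.0001669264 + 0.0002347024) = 0.02004, since the two samples are independent.
At 90% confidence z* = 1.645; margin = 1.645 × 0.02004 = 0.03297.
The difference is 0.2270 − 0.5620 = -0.3350, so the interval is -0.3350 ± 0.03297 = (-0.368, -0.302).

(-0.368, -0.302)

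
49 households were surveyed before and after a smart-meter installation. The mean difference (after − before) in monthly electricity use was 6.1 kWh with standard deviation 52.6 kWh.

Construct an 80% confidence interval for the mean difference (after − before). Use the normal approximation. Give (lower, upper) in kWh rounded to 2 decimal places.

(-3.53, 15.73)

This is a matched-pairs design, so SE = s_d/√n = 52.6/√49 = 7.5143.
Margin = 1.282 × 7.5143 = 9.6333; the interval is 6.1 ± 9.6333 = (-3.53, 15.73).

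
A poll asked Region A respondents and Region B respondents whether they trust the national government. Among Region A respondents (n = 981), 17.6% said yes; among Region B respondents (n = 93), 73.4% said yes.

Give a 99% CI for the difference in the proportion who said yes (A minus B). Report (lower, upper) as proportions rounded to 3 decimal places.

(-0.680, -0.436)

Each SE is √(p̂(1−p̂)/n): √(0.1760·0.8240/981) = 0.01216 and √(0.7340·0.2660/93) = 0.04582.
SE(p̂₁ − p̂₂) = √(SE₁² + SE₂²) = √(0.0001478656 + 0.0020994724) = 0.04741, since the two samples are independent.
At 99% confidence z* = 2.576; margin = 2.576 × 0.04741 = 0.12213.
The difference is 0.1760 − 0.7340 = -0.5580, so the interval is -0.5580 ± 0.12213 = (-0.680, -0.436).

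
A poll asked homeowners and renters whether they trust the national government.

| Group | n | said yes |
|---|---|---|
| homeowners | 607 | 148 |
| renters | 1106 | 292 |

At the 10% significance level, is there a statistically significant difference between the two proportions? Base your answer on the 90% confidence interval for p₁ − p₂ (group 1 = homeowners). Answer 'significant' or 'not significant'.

not significant

First, p̂₁ = 148/607 = 0.2438; p̂₂ = 292/1106 = 0.2640.
The two standard errors are √(0.2438×0.7562/607) = 0.01743 and √(0.2640×0.7360/1106) = 0.01325.
Because the samples are independent, SE_diff = √(0.01743² + 0.01325²) = 0.02189.
Using z* = 1.645 for 90%, ME = 1.645 × 0.02189 = 0.03601.
p̂₁ − p̂₂ = -0.0202; interval -0.0202 ± 0.03601 gives (-0.05621, 0.01581).
The interval (-0.05621, 0.01581) contains 0, so the difference is not significant.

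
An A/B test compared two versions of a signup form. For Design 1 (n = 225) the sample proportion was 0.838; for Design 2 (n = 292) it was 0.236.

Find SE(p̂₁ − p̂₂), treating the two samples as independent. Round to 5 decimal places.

0.03494

SE₁ = √(p̂₁(1−p̂₁)/n₁) = √(0.8380·0.1620/225) = 0.02456; SE₂ = √(0.2360·0.7640/292) = 0.02485.
Independent samples: SE of the difference = √(SE₁² + SE₂²) = √(0.0006031936 + 0.0006175225) = 0.03494.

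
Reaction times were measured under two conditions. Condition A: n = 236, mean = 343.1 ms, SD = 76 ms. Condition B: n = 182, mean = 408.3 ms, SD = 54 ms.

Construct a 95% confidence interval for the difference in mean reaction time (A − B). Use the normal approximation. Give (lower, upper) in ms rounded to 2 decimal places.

Per-group SEs: s₁/√n₁ = 76/√236 = 4.9472, s₂/√n₂ = 54/√182 = 4.0027.
Unpooled SE of the difference: √(24.47478784 + 16.02160729) = 6.3637.
Margin of error = z* · SE = 1.960 × 6.3637 = 12.4729.
x̄₁ − x̄₂ = 343.1 − 408.3 = -65.2000.
CI: -65.2000 ± 12.4729 = (-77.67, -52.73).

(-77.67, -52.73)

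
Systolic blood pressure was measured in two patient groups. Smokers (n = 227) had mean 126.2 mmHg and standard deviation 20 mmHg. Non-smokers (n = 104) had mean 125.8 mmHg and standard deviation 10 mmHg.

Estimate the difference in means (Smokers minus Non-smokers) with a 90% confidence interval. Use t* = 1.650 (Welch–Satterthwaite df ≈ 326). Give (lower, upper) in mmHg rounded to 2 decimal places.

(-2.32, 3.12)

SE₁ = s₁/√n₁ = 20/√227 = 1.3274; SE₂ = 10/√104 = 0.9806.
Independent samples, unequal variances: SE_diff = √(SE₁² + SE₂²) = √(1.76199076 + 0.96157636) = 1.6503.
t* = 1.650, so margin of error = 1.650 × 1.6503 = 2.7230.
Difference in means = 126.2 − 125.8 = 0.4000.
0.4000 ± 2.7230 → (-2.32, 3.12).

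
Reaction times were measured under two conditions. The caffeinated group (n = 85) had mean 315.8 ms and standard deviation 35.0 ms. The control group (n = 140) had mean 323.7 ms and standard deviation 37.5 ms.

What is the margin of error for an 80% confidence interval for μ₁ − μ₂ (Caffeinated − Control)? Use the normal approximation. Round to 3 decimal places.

6.340

Per-group SEs: s₁/√n₁ = 35.0/√85 = 3.7963, s₂/√n₂ = 37.5/√140 = 3.1693.
Unpooled SE of the difference: √(14.41189369 + 10.04446249) = 4.9453.
Margin of error = z* · SE = 1.282 × 4.9453 = 6.3399.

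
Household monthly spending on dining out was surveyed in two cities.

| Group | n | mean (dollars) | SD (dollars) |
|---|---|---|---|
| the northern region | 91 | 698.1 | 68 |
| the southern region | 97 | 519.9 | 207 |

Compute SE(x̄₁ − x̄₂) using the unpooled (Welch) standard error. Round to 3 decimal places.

Standard errors of each mean: 68/√91 = 7.1283 and 207/√97 = 21.0177.
SE(x̄₁ − x̄₂) = √(7.1283² + 21.0177²) = 22.1936 for independent samples with unequal variances.

22.194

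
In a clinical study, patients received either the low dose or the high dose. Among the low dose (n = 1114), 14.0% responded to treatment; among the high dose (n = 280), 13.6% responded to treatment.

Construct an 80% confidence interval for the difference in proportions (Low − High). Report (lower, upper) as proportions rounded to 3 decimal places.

The two standard errors are √(0.1400×0.8600/1114) = 0.01040 and √(0.1360×0.8640/280) = 0.02049.
Because the samples are independent, SE_diff = √(0.01040² + 0.02049²) = 0.02298.
Using z* = 1.282 for 80%, ME = 1.282 × 0.02298 = 0.02946.
p̂₁ − p̂₂ = 0.0040; interval 0.0040 ± 0.02946 gives (-0.025, 0.033).

(-0.025, 0.033)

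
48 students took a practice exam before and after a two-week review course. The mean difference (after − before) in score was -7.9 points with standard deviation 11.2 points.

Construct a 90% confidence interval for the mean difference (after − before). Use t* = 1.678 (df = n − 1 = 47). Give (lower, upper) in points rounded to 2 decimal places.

(-10.61, -5.19)

This is a matched-pairs design, so SE = s_d/√n = 11.2/√48 = 1.6166.
Margin = 1.678 × 1.6166 = 2.7127; the interval is -7.9 ± 2.7127 = (-10.61, -5.19).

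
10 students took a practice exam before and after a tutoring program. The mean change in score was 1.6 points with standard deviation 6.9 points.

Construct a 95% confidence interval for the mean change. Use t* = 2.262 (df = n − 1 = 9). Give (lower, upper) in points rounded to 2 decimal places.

Paired design: SE = s_d/√n = 6.9/√10 = 2.1820.
t* = 2.262; margin of error = 2.262 × 2.1820 = 4.9357.
1.6 ± 4.9357 → (-3.34, 6.54).

(-3.34, 6.54)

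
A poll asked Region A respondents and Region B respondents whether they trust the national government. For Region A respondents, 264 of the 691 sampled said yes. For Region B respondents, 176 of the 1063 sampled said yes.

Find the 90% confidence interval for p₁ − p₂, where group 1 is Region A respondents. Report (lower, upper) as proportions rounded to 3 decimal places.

Sample proportions: 264/691 = 0.3821, 176/1063 = 0.1656.
Each SE is √(p̂(1−p̂)/n): √(0.3821·0.6179/691) = 0.01848 and √(0.1656·0.8344/1063) = 0.01140.
SE(p̂₁ − p̂₂) = √(SE₁² + SE₂²) = √(0.0003415104 + 0.00012996) = 0.02171, since the two samples are independent.
At 90% confidence z* = 1.645; margin = 1.645 × 0.02171 = 0.03571.
The difference is 0.3821 − 0.1656 = 0.2165, so the interval is 0.2165 ± 0.03571 = (0.181, 0.252).

(0.181, 0.252)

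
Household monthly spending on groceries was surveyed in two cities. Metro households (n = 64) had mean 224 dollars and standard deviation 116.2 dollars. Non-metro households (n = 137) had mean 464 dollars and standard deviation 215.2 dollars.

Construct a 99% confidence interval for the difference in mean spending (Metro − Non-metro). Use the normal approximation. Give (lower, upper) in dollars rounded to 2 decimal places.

Per-group SEs: s₁/√n₁ = 116.2/√64 = 14.5250, s₂/√n₂ = 215.2/√137 = 18.3858.
Unpooled SE of the difference: √(210.975625 + 338.03764164) = 23.4310.
Margin of error = z* · SE = 2.576 × 23.4310 = 60.3583.
x̄₁ − x̄₂ = 224 − 464 = -240.0000.
CI: -240.0000 ± 60.3583 = (-300.36, -179.64).

(-300.36, -179.64)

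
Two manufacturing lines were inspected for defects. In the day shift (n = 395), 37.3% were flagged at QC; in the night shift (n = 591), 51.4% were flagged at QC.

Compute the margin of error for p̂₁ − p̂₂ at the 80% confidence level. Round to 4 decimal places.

0.0408

The two standard errors are √(0.3730×0.6270/395) = 0.02433 and √(0.5140×0.4860/591) = 0.02056.
Because the samples are independent, SE_diff = √(0.02433² + 0.02056²) = 0.03185.
Using z* = 1.282 for 80%, ME = 1.282 × 0.03185 = 0.04083.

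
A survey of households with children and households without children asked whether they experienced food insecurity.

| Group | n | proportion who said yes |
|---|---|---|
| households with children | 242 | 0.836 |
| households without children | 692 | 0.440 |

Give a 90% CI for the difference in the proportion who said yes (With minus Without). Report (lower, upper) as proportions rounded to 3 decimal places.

The two standard errors are √(0.8360×0.1640/242) = 0.02380 and √(0.4400×0.5600/692) = 0.01887.
Because the samples are independent, SE_diff = √(0.02380² + 0.01887²) = 0.03037.
Using z* = 1.645 for 90%, ME = 1.645 × 0.03037 = 0.04996.
p̂₁ − p̂₂ = 0.3960; interval 0.3960 ± 0.04996 gives (0.346, 0.446).

(0.346, 0.446)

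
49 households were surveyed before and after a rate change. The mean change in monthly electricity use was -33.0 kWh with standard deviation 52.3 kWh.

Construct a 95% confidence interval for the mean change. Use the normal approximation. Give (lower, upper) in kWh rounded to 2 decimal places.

Paired design: SE = s_d/√n = 52.3/√49 = 7.4714.
z* = 1.960; margin of error = 1.960 × 7.4714 = 14.6439.
-33.0 ± 14.6439 → (-47.64, -18.36).

(-47.64, -18.36)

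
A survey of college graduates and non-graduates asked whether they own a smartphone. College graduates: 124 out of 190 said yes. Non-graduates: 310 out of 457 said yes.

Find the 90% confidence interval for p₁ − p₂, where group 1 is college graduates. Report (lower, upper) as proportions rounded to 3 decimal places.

Sample proportions: 124/190 = 0.6526, 310/457 = 0.6783.
Each SE is √(p̂(1−p̂)/n): √(0.6526·0.3474/190) = 0.03454 and √(0.6783·0.3217/457) = 0.02185.
SE(p̂₁ − p̂₂) = √(SE₁² + SE₂²) = √(0.0011930116 + 0.0004774225) = 0.04087, since the two samples are independent.
At 90% confidence z* = 1.645; margin = 1.645 × 0.04087 = 0.06723.
The difference is 0.6526 − 0.6783 = -0.0257, so the interval is -0.0257 ± 0.06723 = (-0.093, 0.042).

(-0.093, 0.042)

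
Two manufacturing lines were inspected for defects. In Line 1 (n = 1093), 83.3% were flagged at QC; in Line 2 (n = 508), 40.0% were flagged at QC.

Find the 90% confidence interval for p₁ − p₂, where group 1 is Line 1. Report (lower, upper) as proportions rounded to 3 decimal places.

(0.393, 0.473)

SE₁ = √(p̂₁(1−p̂₁)/n₁) = √(0.8330·0.1670/1093) = 0.01128; SE₂ = √(0.4000·0.6000/508) = 0.02174.
Independent samples: SE of the difference = √(SE₁² + SE₂²) = √(0.0001272384 + 0.0004726276) = 0.02449.
z* for 90% confidence is 1.645, so the margin of error is 1.645 × 0.02449 = 0.04029.
Point estimate p̂₁ − p̂₂ = 0.8330 − 0.4000 = 0.4330.
0.4330 ± 0.04029 → (0.393, 0.473).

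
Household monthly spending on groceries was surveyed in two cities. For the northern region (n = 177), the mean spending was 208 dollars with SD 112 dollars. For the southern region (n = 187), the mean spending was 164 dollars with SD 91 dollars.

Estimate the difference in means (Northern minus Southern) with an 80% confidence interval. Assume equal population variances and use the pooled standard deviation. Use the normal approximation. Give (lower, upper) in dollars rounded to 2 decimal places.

(30.32, 57.68)

s_p = √[((n₁−1)s₁² + (n₂−1)s₂²)/(n₁+n₂−2)] = √[(176·112² + 186·91²)/362] = 101.7527.
SE = 101.7527·√(1/177 + 1/187) = 10.6706.
With z* = 1.282, margin = 1.282 × 10.6706 = 13.6797.
x̄₁ − x̄₂ = 208 − 164 = 44.0000; interval 44.0000 ± 13.6797 = (30.32, 57.68).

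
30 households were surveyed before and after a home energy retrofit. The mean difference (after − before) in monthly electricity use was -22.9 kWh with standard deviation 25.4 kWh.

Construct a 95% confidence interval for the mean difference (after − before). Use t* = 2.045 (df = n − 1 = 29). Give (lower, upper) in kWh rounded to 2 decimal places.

(-32.38, -13.42)

Paired design: SE = s_d/√n = 25.4/√30 = 4.6374.
t* = 2.045; margin of error = 2.045 × 4.6374 = 9.4835.
-22.9 ± 9.4835 → (-32.38, -13.42).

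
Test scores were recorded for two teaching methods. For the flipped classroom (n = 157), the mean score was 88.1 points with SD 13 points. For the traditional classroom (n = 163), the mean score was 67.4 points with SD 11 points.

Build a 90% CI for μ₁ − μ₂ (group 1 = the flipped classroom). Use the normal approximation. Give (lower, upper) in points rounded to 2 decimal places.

Per-group SEs: s₁/√n₁ = 13/√157 = 1.0375, s₂/√n₂ = 11/√163 = 0.8616.
Unpooled SE of the difference: √(1.07640625 + 0.74235456) = 1.3486.
Margin of error = z* · SE = 1.645 × 1.3486 = 2.2184.
x̄₁ − x̄₂ = 88.1 − 67.4 = 20.7000.
CI: 20.7000 ± 2.2184 = (18.48, 22.92).

(18.48, 22.92)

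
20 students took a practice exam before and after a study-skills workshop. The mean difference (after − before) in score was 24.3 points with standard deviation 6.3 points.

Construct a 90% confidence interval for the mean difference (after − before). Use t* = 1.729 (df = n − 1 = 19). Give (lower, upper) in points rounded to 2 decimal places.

(21.86, 26.74)

This is a matched-pairs design, so SE = s_d/√n = 6.3/√20 = 1.4087.
Margin = 1.729 × 1.4087 = 2.4356; the interval is 24.3 ± 2.4356 = (21.86, 26.74).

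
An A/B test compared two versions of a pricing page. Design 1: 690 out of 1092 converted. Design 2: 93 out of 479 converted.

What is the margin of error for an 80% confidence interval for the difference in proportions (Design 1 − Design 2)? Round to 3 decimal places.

First, p̂₁ = 690/1092 = 0.6319; p̂₂ = 93/479 = 0.1942.
The two standard errors are √(0.6319×0.3681/1092) = 0.01459 and √(0.1942×0.8058/479) = 0.01807.
Because the samples are independent, SE_diff = √(0.01459² + 0.01807²) = 0.02322.
Using z* = 1.282 for 80%, ME = 1.282 × 0.02322 = 0.02977.

0.030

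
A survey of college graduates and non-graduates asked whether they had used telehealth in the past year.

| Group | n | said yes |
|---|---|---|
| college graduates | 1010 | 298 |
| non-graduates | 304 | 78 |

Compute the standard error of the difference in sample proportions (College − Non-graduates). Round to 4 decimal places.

0.0289

First, p̂₁ = 298/1010 = 0.2950; p̂₂ = 78/304 = 0.2566.
The two standard errors are √(0.2950×0.7050/1010) = 0.01435 and √(0.2566×0.7434/304) = 0.02505.
Because the samples are independent, SE_diff = √(0.01435² + 0.02505²) = 0.02887.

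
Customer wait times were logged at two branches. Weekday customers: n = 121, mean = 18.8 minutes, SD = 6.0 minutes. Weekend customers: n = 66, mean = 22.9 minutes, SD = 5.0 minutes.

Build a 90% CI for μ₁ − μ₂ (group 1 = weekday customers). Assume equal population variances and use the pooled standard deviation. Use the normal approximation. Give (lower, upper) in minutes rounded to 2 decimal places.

Pooled variance s_p² = [120·6.0² + 65·5.0²] / (121+66−2) = 32.1351, so s_p = 5.6688.
SE_diff = s_p·√(1/n₁ + 1/n₂) = 5.6688·√(1/121 + 1/66) = 0.8675.
z* = 1.645; margin = 1.645 × 0.8675 = 1.4270.
Difference = 18.8 − 22.9 = -4.1000.
-4.1000 ± 1.4270 → (-5.53, -2.67).

(-5.53, -2.67)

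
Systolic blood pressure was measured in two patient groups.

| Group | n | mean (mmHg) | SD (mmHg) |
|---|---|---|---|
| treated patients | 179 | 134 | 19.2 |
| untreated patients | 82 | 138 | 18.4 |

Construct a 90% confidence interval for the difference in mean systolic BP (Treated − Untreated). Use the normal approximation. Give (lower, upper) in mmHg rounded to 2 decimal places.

(-8.09, 0.09)

SE₁ = s₁/√n₁ = 19.2/√179 = 1.4351; SE₂ = 18.4/√82 = 2.0319.
Independent samples, unequal variances: SE_diff = √(SE₁² + SE₂²) = √(2.05951201 + 4.12861761) = 2.4876.
z* = 1.645, so margin of error = 1.645 × 2.4876 = 4.0921.
Difference in means = 134 − 138 = -4.0000.
-4.0000 ± 4.0921 → (-8.09, 0.09).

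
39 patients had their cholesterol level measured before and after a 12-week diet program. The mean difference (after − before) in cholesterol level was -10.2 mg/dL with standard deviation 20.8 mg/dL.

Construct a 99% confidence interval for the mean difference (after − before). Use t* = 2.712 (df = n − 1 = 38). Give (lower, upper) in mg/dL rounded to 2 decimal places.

This is a matched-pairs design, so SE = s_d/√n = 20.8/√39 = 3.3307.
Margin = 2.712 × 3.3307 = 9.0329; the interval is -10.2 ± 9.0329 = (-19.23, -1.17).

(-19.23, -1.17)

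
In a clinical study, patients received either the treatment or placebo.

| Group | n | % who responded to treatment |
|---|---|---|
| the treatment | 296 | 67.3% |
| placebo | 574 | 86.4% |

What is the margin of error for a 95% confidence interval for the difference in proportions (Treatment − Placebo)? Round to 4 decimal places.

0.0604

Each SE is √(p̂(1−p̂)/n): √(0.6730·0.3270/296) = 0.02727 and √(0.8640·0.1360/574) = 0.01431.
SE(p̂₁ − p̂₂) = √(SE₁² + SE₂²) = √(0.0007436529 + 0.0002047761) = 0.03080, since the two samples are independent.
At 95% confidence z* = 1.960; margin = 1.960 × 0.03080 = 0.06037.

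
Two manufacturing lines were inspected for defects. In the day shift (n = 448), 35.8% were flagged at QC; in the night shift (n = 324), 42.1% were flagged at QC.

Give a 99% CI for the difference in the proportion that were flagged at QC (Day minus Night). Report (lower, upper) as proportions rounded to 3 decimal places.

The two standard errors are √(0.3580×0.6420/448) = 0.02265 and √(0.4210×0.5790/324) = 0.02743.
Because the samples are independent, SE_diff = √(0.02265² + 0.02743²) = 0.03557.
Using z* = 2.576 for 99%, ME = 2.576 × 0.03557 = 0.09163.
p̂₁ − p̂₂ = -0.0630; interval -0.0630 ± 0.09163 gives (-0.155, 0.029).

(-0.155, 0.029)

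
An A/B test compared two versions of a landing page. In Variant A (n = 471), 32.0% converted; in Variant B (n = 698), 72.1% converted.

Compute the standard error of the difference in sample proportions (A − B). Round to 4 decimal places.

0.0274

The two standard errors are √(0.3200×0.6800/471) = 0.02149 and √(0.7210×0.2790/698) = 0.01698.
Because the samples are independent, SE_diff = √(0.02149² + 0.01698²) = 0.02739.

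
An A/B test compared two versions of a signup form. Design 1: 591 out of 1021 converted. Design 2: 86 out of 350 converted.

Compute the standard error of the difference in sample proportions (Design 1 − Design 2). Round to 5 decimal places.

First, p̂₁ = 591/1021 = 0.5788; p̂₂ = 86/350 = 0.2457.
The two standard errors are √(0.5788×0.4212/1021) = 0.01545 and √(0.2457×0.7543/350) = 0.02301.
Because the samples are independent, SE_diff = √(0.01545² + 0.02301²) = 0.02772.

0.02772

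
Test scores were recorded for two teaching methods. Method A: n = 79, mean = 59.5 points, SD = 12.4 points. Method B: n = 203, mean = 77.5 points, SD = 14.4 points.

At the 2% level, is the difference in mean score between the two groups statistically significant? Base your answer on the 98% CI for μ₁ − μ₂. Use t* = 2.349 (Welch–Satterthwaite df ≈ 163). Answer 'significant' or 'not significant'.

significant

Standard errors of each mean: 12.4/√79 = 1.3951 and 14.4/√203 = 1.0107.
SE(x̄₁ − x̄₂) = √(1.3951² + 1.0107²) = 1.7227 for independent samples with unequal variances.
With t* = 2.349, the margin is 2.349 × 1.7227 = 4.0466.
x̄₁ − x̄₂ = 59.5 − 77.5 = -18.0000; the interval is -18.0000 ± 4.0466 = (-22.0466, -13.9534).
The interval (-22.0466, -13.9534) does not contain 0, so the difference is significant.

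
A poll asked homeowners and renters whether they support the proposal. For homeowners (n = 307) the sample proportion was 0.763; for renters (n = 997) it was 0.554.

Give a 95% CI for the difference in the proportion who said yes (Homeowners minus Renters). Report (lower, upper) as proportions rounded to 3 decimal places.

Each SE is √(p̂(1−p̂)/n): √(0.7630·0.2370/307) = 0.02427 and √(0.5540·0.4460/997) = 0.01574.
SE(p̂₁ − p̂₂) = √(SE₁² + SE₂²) = √(0.0005890329 + 0.0002477476) = 0.02893, since the two samples are independent.
At 95% confidence z* = 1.960; margin = 1.960 × 0.02893 = 0.05670.
The difference is 0.7630 − 0.5540 = 0.2090, so the interval is 0.2090 ± 0.05670 = (0.152, 0.266).

(0.152, 0.266)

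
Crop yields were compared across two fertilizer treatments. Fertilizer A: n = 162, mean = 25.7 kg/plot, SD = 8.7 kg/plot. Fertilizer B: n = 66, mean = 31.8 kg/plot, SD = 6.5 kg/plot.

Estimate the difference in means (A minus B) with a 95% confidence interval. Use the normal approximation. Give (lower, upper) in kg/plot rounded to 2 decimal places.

(-8.16, -4.04)

Per-group SEs: s₁/√n₁ = 8.7/√162 = 0.6835, s₂/√n₂ = 6.5/√66 = 0.8001.
Unpooled SE of the difference: √(0.46717225 + 0.64016001) = 1.0523.
Margin of error = z* · SE = 1.960 × 1.0523 = 2.0625.
x̄₁ − x̄₂ = 25.7 − 31.8 = -6.1000.
CI: -6.1000 ± 2.0625 = (-8.16, -4.04).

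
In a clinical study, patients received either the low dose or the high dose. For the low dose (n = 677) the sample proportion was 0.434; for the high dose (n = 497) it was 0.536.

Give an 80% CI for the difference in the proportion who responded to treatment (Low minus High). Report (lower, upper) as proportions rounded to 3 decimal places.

Each SE is √(p̂(1−p̂)/n): √(0.4340·0.5660/677) = 0.01905 and √(0.5360·0.4640/497) = 0.02237.
SE(p̂₁ − p̂₂) = √(SE₁² + SE₂²) = √(0.0003629025 + 0.0005004169) = 0.02938, since the two samples are independent.
At 80% confidence z* = 1.282; margin = 1.282 × 0.02938 = 0.03767.
The difference is 0.4340 − 0.5360 = -0.1020, so the interval is -0.1020 ± 0.03767 = (-0.140, -0.064).

(-0.140, -0.064)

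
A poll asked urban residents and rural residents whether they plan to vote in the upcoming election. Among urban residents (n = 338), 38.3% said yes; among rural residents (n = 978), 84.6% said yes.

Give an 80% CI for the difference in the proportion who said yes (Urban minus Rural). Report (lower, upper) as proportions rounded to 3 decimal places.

(-0.500, -0.426)

The two standard errors are √(0.3830×0.6170/338) = 0.02644 and √(0.8460×0.1540/978) = 0.01154.
Because the samples are independent, SE_diff = √(0.02644² + 0.01154²) = 0.02885.
Using z* = 1.282 for 80%, ME = 1.282 × 0.02885 = 0.03699.
p̂₁ − p̂₂ = -0.4630; interval -0.4630 ± 0.03699 gives (-0.500, -0.426).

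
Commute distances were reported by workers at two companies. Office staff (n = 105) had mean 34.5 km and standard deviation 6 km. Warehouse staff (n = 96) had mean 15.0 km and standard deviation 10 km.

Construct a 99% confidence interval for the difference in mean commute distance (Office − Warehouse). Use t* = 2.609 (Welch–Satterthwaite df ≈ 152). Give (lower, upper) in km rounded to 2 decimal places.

Standard errors of each mean: 6/√105 = 0.5855 and 10/√96 = 1.0206.
SE(x̄₁ − x̄₂) = √(0.5855² + 1.0206²) = 1.1766 for independent samples with unequal variances.
With t* = 2.609, the margin is 2.609 × 1.1766 = 3.0697.
x̄₁ − x̄₂ = 34.5 − 15.0 = 19.5000; the interval is 19.5000 ± 3.0697 = (16.43, 22.57).

(16.43, 22.57)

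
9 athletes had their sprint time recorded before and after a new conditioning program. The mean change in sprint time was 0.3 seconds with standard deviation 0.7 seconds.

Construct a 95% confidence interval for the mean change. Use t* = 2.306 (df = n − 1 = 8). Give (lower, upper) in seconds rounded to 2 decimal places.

Paired design: SE = s_d/√n = 0.7/√9 = 0.2333.
t* = 2.306; margin of error = 2.306 × 0.2333 = 0.5380.
0.3 ± 0.5380 → (-0.24, 0.84).

(-0.24, 0.84)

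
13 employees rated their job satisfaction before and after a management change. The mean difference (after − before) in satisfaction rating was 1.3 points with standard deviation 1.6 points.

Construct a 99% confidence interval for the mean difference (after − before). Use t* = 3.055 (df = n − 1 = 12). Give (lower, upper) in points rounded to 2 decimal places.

(-0.06, 2.66)

Paired design: SE = s_d/√n = 1.6/√13 = 0.4438.
t* = 3.055; margin of error = 3.055 × 0.4438 = 1.3558.
1.3 ± 1.3558 → (-0.06, 2.66).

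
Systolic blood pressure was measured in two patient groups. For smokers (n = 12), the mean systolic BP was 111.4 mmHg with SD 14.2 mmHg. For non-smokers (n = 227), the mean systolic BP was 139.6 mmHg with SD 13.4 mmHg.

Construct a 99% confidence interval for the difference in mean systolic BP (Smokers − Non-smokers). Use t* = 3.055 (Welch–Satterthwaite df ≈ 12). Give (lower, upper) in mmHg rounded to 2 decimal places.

(-41.01, -15.39)

SE₁ = s₁/√n₁ = 14.2/√12 = 4.0992; SE₂ = 13.4/√227 = 0.8894.
Independent samples, unequal variances: SE_diff = √(SE₁² + SE₂²) = √(16.80344064 + 0.79103236) = 4.1946.
t* = 3.055, so margin of error = 3.055 × 4.1946 = 12.8145.
Difference in means = 111.4 − 139.6 = -28.2000.
-28.2000 ± 12.8145 → (-41.01, -15.39).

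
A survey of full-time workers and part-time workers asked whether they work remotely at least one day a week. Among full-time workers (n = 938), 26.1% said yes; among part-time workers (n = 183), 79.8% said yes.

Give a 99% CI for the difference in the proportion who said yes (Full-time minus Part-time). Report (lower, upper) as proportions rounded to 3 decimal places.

SE₁ = √(p̂₁(1−p̂₁)/n₁) = √(0.2610·0.7390/938) = 0.01434; SE₂ = √(0.7980·0.2020/183) = 0.02968.
Independent samples: SE of the difference = √(SE₁² + SE₂²) = √(0.0002056356 + 0.0008809024) = 0.03296.
z* for 99% confidence is 2.576, so the margin of error is 2.576 × 0.03296 = 0.08490.
Point estimate p̂₁ − p̂₂ = 0.2610 − 0.7980 = -0.5370.
-0.5370 ± 0.08490 → (-0.622, -0.452).

(-0.622, -0.452)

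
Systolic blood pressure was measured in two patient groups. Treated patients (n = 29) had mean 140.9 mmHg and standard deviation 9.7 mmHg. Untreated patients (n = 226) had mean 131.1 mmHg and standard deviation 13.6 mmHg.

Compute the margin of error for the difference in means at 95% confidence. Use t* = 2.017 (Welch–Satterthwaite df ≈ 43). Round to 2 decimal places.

Standard errors of each mean: 9.7/√29 = 1.8012 and 13.6/√226 = 0.9047.
SE(x̄₁ − x̄₂) = √(1.8012² + 0.9047²) = 2.0156 for independent samples with unequal variances.
With t* = 2.017, the margin is 2.017 × 2.0156 = 4.0655.

4.07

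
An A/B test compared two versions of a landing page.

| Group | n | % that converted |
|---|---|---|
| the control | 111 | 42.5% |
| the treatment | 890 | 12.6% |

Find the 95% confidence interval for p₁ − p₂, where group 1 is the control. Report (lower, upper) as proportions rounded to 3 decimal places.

(0.204, 0.394)

The two standard errors are √(0.4250×0.5750/111) = 0.04692 and √(0.1260×0.8740/890) = 0.01112.
Because the samples are independent, SE_diff = √(0.04692² + 0.01112²) = 0.04822.
Using z* = 1.960 for 95%, ME = 1.960 × 0.04822 = 0.09451.
p̂₁ − p̂₂ = 0.2990; interval 0.2990 ± 0.09451 gives (0.204, 0.394).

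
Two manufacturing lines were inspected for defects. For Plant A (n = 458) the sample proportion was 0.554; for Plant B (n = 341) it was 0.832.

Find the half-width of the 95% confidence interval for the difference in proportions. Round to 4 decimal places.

Each SE is √(p̂(1−p̂)/n): √(0.5540·0.4460/458) = 0.02323 and √(0.8320·0.1680/341) = 0.02025.
SE(p̂₁ − p̂₂) = √(SE₁² + SE₂²) = √(0.0005396329 + 0.0004100625) = 0.03082, since the two samples are independent.
At 95% confidence z* = 1.960; margin = 1.960 × 0.03082 = 0.06041.

0.0604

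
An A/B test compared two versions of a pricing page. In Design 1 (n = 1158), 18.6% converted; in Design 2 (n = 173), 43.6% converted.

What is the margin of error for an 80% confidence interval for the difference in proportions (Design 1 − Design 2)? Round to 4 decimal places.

0.0505

SE₁ = √(p̂₁(1−p̂₁)/n₁) = √(0.1860·0.8140/1158) = 0.01143; SE₂ = √(0.4360·0.5640/173) = 0.03770.
Independent samples: SE of the difference = √(SE₁² + SE₂²) = √(0.0001306449 + 0.00142129) = 0.03939.
z* for 80% confidence is 1.282, so the margin of error is 1.282 × 0.03939 = 0.05050.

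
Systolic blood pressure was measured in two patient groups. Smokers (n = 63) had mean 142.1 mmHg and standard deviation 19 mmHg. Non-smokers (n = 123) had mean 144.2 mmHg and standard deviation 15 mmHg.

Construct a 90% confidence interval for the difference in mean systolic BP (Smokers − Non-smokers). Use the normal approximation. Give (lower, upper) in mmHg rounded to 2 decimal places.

SE₁ = s₁/√n₁ = 19/√63 = 2.3938; SE₂ = 15/√123 = 1.3525.
Independent samples, unequal variances: SE_diff = √(SE₁² + SE₂²) = √(5.73027844 + 1.82925625) = 2.7495.
z* = 1.645, so margin of error = 1.645 × 2.7495 = 4.5229.
Difference in means = 142.1 − 144.2 = -2.1000.
-2.1000 ± 4.5229 → (-6.62, 2.42).

(-6.62, 2.42)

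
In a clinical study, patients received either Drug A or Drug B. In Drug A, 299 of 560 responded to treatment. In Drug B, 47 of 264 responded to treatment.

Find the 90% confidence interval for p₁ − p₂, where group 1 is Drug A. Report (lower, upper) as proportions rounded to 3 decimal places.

First, p̂₁ = 299/560 = 0.5339; p̂₂ = 47/264 = 0.1780.
The two standard errors are √(0.5339×0.4661/560) = 0.02108 and √(0.1780×0.8220/264) = 0.02354.
Because the samples are independent, SE_diff = √(0.02108² + 0.02354²) = 0.03160.
Using z* = 1.645 for 90%, ME = 1.645 × 0.03160 = 0.05198.
p̂₁ − p̂₂ = 0.3559; interval 0.3559 ± 0.05198 gives (0.304, 0.408).

(0.304, 0.408)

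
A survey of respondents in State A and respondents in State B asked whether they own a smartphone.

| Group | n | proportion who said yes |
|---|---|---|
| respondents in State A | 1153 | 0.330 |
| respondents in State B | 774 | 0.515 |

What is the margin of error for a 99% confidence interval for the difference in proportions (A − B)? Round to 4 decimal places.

Each SE is √(p̂(1−p̂)/n): √(0.3300·0.6700/1153) = 0.01385 and √(0.5150·0.4850/774) = 0.01796.
SE(p̂₁ − p̂₂) = √(SE₁² + SE₂²) = √(0.0001918225 + 0.0003225616) = 0.02268, since the two samples are independent.
At 99% confidence z* = 2.576; margin = 2.576 × 0.02268 = 0.05842.

0.0584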